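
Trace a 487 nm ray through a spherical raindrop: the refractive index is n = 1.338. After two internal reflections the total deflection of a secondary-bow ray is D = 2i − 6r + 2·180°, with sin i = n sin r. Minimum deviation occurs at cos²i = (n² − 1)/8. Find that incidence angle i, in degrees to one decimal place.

cos²i = (1.338² − 1)/8 = (1.79024 − 1)/8 = 0.09878.
cos i = 0.31429, so i = 71.682°.

71.7°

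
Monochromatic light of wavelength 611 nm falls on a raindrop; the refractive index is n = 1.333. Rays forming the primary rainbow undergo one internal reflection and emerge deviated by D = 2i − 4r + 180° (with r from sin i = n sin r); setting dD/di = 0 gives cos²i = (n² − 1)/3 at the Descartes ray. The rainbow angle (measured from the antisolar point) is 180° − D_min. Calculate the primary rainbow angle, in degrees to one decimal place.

cos²i = (1.77689 − 1)/3 = 0.25896; i = arccos(0.50888) = 59.410°.
sin r = sin 59.410°/1.333 = 0.64579; r = 40.225°.
D_min = 2·59.410° − 4·40.225° + 180° = 137.922°.
Rainbow angle = 180° − D_min = 42.078°.

42.1°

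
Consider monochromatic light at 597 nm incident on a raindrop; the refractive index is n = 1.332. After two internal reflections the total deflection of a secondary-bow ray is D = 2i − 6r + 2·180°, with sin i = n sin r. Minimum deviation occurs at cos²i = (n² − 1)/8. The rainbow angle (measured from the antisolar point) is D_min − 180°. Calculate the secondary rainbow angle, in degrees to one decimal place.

cos²i = (1.77422 − 1)/8 = 0.09678; i = arccos(0.31109) = 71.875°.
sin r = sin 71.875°/1.332 = 0.71350; r = 45.520°.
D_min = 2·71.875° − 6·45.520° + 360° = 230.628°.
Rainbow angle = D_min − 180° = 50.628°.

50.6°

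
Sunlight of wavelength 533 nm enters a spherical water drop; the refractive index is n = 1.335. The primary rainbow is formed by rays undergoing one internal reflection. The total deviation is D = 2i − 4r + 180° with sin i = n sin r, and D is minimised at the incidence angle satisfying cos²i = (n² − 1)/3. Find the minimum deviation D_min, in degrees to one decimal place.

138.2°

cos²i = (1.78222 − 1)/3 = 0.26074; i = arccos(0.51063) = 59.294°.
sin r = sin 59.294°/1.335 = 0.64405; r = 40.094°.
D_min = 2·59.294° − 4·40.094° + 180° = 138.212°.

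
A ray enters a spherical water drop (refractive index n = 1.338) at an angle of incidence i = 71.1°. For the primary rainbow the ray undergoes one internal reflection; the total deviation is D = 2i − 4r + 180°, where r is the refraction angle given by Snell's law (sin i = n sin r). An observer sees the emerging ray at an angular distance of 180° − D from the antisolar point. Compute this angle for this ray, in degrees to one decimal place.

37.8°

sin r = sin 71.1° / 1.338 = 0.9461/1.338 = 0.7071; r = 45.00°.
D = 2·71.1° − 4·45.00° + 180° = 142.20° − 179.99° + 180° = 142.21°.
Angle from antisolar point = 180° − D = 37.79°.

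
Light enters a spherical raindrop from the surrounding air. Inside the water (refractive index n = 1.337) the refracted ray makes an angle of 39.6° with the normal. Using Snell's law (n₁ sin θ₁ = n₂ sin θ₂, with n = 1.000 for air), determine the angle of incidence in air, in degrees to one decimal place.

58.5°

Snell: sin θ_i = n · sin θ_r = 1.337 × sin 39.6° = 1.337 × 0.6374 = 0.8522.
θ_i = arcsin(0.8522) = 58.46°.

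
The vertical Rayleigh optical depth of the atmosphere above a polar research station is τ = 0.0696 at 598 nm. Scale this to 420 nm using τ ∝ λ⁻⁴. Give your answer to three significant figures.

0.286

τ(420 nm) = τ(598 nm) × (598/420)⁴ = 0.0696 × (1.4238)⁴ = 0.0696 × 4.1097 = 0.2860.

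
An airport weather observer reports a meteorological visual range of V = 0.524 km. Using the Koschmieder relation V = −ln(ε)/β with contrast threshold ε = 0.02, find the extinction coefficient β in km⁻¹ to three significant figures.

7.47 km⁻¹

β = −ln(0.02) / V = 3.912 / 0.524 = 7.4657 km⁻¹.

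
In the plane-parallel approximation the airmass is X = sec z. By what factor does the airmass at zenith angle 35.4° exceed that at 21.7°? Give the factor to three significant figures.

1.14

X(35.4°)/X(21.7°) = sec 35.4° / sec 21.7° = cos 21.7° / cos 35.4° = 0.9291/0.8151 = 1.1399.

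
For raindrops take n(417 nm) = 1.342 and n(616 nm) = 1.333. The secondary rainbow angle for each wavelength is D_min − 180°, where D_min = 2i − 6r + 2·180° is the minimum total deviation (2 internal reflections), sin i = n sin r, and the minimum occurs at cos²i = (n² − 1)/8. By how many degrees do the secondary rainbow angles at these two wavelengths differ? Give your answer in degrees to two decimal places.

2.33°

At 417 nm (n = 1.342): cos²i = 0.10012 → i = 71.554°, r = 44.981°, D_min = 233.222°, rainbow angle = 53.222°.
At 616 nm (n = 1.333): cos²i = 0.09711 → i = 71.843°, r = 45.466°, D_min = 230.891°, rainbow angle = 50.891°.
Angular width = |53.222° − 50.891°| = 2.331°.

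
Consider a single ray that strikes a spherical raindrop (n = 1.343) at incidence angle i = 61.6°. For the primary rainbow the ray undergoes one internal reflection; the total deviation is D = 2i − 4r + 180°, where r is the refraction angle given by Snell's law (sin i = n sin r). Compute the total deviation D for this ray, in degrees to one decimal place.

sin r = sin 61.6° / 1.343 = 0.8796/1.343 = 0.6550; r = 40.92°.
D = 2·61.6° − 4·40.92° + 180° = 123.20° − 163.67° + 180° = 139.53°.

139.5°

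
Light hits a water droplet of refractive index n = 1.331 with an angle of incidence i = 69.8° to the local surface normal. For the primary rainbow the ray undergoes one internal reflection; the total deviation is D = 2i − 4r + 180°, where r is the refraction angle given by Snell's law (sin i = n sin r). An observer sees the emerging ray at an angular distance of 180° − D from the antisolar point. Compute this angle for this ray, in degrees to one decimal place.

39.8°

sin r = sin 69.8° / 1.331 = 0.9385/1.331 = 0.7051; r = 44.84°.
D = 2·69.8° − 4·44.84° + 180° = 139.60° − 179.35° + 180° = 140.25°.
Angle from antisolar point = 180° − D = 39.75°.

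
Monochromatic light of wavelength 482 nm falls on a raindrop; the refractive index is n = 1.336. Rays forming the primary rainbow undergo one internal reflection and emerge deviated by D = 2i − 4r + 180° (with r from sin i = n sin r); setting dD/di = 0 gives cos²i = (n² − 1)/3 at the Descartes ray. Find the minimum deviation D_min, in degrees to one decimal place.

cos²i = (1.78490 − 1)/3 = 0.26163; i = arccos(0.51150) = 59.236°.
sin r = sin 59.236°/1.336 = 0.64318; r = 40.029°.
D_min = 2·59.236° − 4·40.029° + 180° = 138.356°.

138.4°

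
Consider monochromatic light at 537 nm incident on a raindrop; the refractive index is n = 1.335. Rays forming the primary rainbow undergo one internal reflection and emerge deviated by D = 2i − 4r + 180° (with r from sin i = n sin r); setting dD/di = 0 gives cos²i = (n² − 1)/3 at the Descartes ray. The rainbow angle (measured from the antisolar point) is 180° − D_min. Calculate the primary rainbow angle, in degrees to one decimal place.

cos²i = (1.78222 − 1)/3 = 0.26074; i = arccos(0.51063) = 59.294°.
sin r = sin 59.294°/1.335 = 0.64405; r = 40.094°.
D_min = 2·59.294° − 4·40.094° + 180° = 138.212°.
Rainbow angle = 180° − D_min = 41.788°.

41.8°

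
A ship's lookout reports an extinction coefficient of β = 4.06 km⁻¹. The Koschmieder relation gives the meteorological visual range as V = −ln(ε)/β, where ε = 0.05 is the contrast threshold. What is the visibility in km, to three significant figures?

V = −ln(0.05) / 4.06 = 2.996 / 4.06 = 0.7379 km.

0.738 km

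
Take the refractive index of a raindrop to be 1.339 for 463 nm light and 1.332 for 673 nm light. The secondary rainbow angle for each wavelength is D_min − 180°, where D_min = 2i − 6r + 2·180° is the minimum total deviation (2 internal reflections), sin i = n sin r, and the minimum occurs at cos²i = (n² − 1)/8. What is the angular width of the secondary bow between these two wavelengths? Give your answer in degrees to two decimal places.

1.82°

At 463 nm (n = 1.339): cos²i = 0.09912 → i = 71.650°, r = 45.141°, D_min = 232.451°, rainbow angle = 52.451°.
At 673 nm (n = 1.332): cos²i = 0.09678 → i = 71.875°, r = 45.520°, D_min = 230.628°, rainbow angle = 50.628°.
Angular width = |52.451° − 50.628°| = 1.823°.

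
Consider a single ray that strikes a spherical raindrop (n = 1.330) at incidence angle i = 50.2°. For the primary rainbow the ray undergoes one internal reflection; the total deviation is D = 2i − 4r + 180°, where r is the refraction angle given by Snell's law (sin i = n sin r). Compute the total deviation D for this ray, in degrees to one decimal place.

139.3°

sin r = sin 50.2° / 1.330 = 0.7683/1.330 = 0.5777; r = 35.29°.
D = 2·50.2° − 4·35.29° + 180° = 100.40° − 141.14° + 180° = 139.26°.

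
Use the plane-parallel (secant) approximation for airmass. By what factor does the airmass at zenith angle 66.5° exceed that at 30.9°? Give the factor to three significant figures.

2.15

X(66.5°)/X(30.9°) = sec 66.5° / sec 30.9° = cos 30.9° / cos 66.5° = 0.8581/0.3987 = 2.1519.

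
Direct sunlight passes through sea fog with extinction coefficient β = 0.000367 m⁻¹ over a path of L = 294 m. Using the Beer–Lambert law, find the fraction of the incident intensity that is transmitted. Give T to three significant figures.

0.898

τ = β·L = 0.000367 × 294 = 0.1079.
T = exp(−0.1079) = 0.8977.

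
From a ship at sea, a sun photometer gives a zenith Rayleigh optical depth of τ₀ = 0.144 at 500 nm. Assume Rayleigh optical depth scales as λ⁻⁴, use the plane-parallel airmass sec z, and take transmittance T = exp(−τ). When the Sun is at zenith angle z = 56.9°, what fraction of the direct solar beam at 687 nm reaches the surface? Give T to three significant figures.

0.929

sec 56.9° = 1.8312.
τ = 0.144 × (500/687)⁴ × 1.8312 = 0.144 × 0.2806 × 1.8312 = 0.0740.
T = exp(−0.0740) = 0.9287.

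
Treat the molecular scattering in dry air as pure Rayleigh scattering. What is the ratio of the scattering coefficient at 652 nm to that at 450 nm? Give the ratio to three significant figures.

Rayleigh scattering ∝ λ⁻⁴, so the ratio of coefficients is the inverse fourth power of the wavelength ratio.
σ(652)/σ(450) = (450/652)⁴ = (0.6902)⁴ = 0.2269.

0.227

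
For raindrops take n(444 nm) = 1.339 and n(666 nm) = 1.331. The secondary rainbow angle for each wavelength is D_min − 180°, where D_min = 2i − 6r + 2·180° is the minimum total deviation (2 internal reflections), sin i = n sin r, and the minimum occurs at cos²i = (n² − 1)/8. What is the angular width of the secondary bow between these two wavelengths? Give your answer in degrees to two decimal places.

2.09°

At 444 nm (n = 1.339): cos²i = 0.09912 → i = 71.650°, r = 45.141°, D_min = 232.451°, rainbow angle = 52.451°.
At 666 nm (n = 1.331): cos²i = 0.09645 → i = 71.907°, r = 45.575°, D_min = 230.365°, rainbow angle = 50.365°.
Angular width = |52.451° − 50.365°| = 2.086°.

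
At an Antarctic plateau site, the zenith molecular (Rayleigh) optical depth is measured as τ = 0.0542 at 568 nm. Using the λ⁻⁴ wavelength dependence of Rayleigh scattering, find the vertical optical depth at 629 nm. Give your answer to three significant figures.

0.0360

τ(629 nm) = τ(568 nm) × (568/629)⁴ = 0.0542 × (0.9030)⁴ = 0.0542 × 0.6650 = 0.0360.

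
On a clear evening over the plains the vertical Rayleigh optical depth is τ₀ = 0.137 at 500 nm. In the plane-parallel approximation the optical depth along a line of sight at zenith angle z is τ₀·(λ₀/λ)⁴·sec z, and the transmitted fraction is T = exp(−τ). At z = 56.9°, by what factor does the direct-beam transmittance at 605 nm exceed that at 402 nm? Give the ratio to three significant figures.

1.62

Airmass: sec 56.9° = 1.8312.
τ(605 nm) = 0.137 × (500/605)⁴ × 1.8312 = 0.137 × 0.4665 × 1.8312 = 0.1170.
τ(402 nm) = 0.137 × (500/402)⁴ × 1.8312 = 0.137 × 2.3932 × 1.8312 = 0.6004.
T(605)/T(402) = exp(τ_B − τ_A) = exp(0.4833) = 1.6215.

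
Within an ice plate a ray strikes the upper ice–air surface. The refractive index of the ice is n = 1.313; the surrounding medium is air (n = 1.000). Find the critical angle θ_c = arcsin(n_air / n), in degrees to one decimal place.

sin θ_c = n_air / n = 1.000 / 1.313 = 0.7616.
θ_c = arcsin(0.7616) = 49.61°.

49.6°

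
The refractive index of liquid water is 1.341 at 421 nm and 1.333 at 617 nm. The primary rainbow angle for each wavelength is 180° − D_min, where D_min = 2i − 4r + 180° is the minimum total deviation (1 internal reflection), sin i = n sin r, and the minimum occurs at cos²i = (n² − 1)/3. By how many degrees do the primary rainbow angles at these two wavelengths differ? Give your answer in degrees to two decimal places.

1.15°

At 421 nm (n = 1.341): cos²i = 0.26609 → i = 58.946°, r = 39.705°, D_min = 139.071°, rainbow angle = 40.929°.
At 617 nm (n = 1.333): cos²i = 0.25896 → i = 59.410°, r = 40.225°, D_min = 137.922°, rainbow angle = 42.078°.
Angular width = |40.929° − 42.078°| = 1.149°.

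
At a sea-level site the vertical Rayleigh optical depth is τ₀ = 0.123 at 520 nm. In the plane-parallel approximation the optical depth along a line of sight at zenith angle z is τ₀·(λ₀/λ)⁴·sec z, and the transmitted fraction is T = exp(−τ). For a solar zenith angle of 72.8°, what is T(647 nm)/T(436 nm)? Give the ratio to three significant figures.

Airmass: sec 72.8° = 3.3817.
τ(647 nm) = 0.123 × (520/647)⁴ × 3.3817 = 0.123 × 0.4172 × 3.3817 = 0.1736.
τ(436 nm) = 0.123 × (520/436)⁴ × 3.3817 = 0.123 × 2.0233 × 3.3817 = 0.8416.
T(647)/T(436) = exp(τ_B − τ_A) = exp(0.6681) = 1.9504.

1.95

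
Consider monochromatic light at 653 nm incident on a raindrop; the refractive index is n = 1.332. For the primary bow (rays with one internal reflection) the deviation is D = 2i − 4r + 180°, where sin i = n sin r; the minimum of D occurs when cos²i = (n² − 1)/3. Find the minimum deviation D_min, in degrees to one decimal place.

137.8°

cos²i = (1.77422 − 1)/3 = 0.25807; i = arccos(0.50801) = 59.469°.
sin r = sin 59.469°/1.332 = 0.64666; r = 40.290°.
D_min = 2·59.469° − 4·40.290° + 180° = 137.776°.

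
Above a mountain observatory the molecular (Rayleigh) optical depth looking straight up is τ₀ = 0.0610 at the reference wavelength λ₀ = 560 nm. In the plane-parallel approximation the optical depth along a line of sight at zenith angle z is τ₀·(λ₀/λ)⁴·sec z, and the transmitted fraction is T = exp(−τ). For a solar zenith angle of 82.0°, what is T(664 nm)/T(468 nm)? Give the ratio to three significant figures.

1.97

Airmass: sec 82.0° = 7.1853.
τ(664 nm) = 0.0610 × (560/664)⁴ × 7.1853 = 0.0610 × 0.5059 × 7.1853 = 0.2217.
τ(468 nm) = 0.0610 × (560/468)⁴ × 7.1853 = 0.0610 × 2.0501 × 7.1853 = 0.8986.
T(664)/T(468) = exp(τ_B − τ_A) = exp(0.6768) = 1.9676.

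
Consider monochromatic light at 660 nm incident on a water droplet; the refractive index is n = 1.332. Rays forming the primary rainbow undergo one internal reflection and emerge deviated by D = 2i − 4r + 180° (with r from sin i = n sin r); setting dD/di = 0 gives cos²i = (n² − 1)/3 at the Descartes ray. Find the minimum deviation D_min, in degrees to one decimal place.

cos²i = (1.77422 − 1)/3 = 0.25807; i = arccos(0.50801) = 59.469°.
sin r = sin 59.469°/1.332 = 0.64666; r = 40.290°.
D_min = 2·59.469° − 4·40.290° + 180° = 137.776°.

137.8°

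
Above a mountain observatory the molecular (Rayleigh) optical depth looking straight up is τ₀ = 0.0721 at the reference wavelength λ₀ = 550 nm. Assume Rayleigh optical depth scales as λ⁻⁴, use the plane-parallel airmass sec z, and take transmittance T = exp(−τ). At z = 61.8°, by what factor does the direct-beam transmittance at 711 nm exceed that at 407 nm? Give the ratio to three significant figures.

Airmass: sec 61.8° = 2.1162.
τ(711 nm) = 0.0721 × (550/711)⁴ × 2.1162 = 0.0721 × 0.3581 × 2.1162 = 0.0546.
τ(407 nm) = 0.0721 × (550/407)⁴ × 2.1162 = 0.0721 × 3.3348 × 2.1162 = 0.5088.
T(711)/T(407) = exp(τ_B − τ_A) = exp(0.4542) = 1.5749.

1.57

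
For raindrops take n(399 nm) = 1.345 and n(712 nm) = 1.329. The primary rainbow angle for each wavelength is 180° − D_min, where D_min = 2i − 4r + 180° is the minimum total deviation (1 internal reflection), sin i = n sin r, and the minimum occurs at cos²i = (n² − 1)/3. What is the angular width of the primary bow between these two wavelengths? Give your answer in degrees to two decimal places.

At 399 nm (n = 1.345): cos²i = 0.26967 → i = 58.715°, r = 39.448°, D_min = 139.635°, rainbow angle = 40.365°.
At 712 nm (n = 1.329): cos²i = 0.25541 → i = 59.643°, r = 40.487°, D_min = 137.337°, rainbow angle = 42.663°.
Angular width = |40.365° − 42.663°| = 2.299°.

2.30°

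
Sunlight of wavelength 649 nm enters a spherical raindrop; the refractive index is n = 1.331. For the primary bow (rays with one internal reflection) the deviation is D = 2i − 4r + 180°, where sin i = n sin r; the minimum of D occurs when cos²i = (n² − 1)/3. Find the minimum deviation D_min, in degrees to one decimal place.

cos²i = (1.77156 − 1)/3 = 0.25719; i = arccos(0.50714) = 59.527°.
sin r = sin 59.527°/1.331 = 0.64753; r = 40.356°.
D_min = 2·59.527° − 4·40.356° + 180° = 137.630°.

137.6°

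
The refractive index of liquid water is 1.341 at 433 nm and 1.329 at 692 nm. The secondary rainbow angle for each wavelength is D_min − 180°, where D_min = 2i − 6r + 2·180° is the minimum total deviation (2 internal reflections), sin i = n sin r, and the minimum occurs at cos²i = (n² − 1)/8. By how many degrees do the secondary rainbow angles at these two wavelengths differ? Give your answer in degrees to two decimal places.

At 433 nm (n = 1.341): cos²i = 0.09979 → i = 71.586°, r = 45.034°, D_min = 232.966°, rainbow angle = 52.966°.
At 692 nm (n = 1.329): cos²i = 0.09578 → i = 71.972°, r = 45.685°, D_min = 229.837°, rainbow angle = 49.837°.
Angular width = |52.966° − 49.837°| = 3.129°.

3.13°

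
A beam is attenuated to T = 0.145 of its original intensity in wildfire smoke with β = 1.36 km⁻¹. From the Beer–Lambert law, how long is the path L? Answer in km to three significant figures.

Beer–Lambert: T = exp(−βL) ⇒ L = −ln(T)/β = −ln(0.145)/1.36 = 1.9310/1.36 = 1.42 km.

1.42 km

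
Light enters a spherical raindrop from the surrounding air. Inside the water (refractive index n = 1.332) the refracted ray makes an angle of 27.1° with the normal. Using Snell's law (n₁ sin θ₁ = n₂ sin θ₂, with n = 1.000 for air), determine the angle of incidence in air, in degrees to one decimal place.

37.4°

Snell: sin θ_i = n · sin θ_r = 1.332 × sin 27.1° = 1.332 × 0.4555 = 0.6068.
θ_i = arcsin(0.6068) = 37.36°.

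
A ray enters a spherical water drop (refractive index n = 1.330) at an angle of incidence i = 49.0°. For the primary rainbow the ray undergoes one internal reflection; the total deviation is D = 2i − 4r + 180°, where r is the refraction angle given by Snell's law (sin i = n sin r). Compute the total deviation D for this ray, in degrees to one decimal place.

139.7°

sin r = sin 49.0° / 1.330 = 0.7547/1.330 = 0.5675; r = 34.57°.
D = 2·49.0° − 4·34.57° + 180° = 98.00° − 138.29° + 180° = 139.71°.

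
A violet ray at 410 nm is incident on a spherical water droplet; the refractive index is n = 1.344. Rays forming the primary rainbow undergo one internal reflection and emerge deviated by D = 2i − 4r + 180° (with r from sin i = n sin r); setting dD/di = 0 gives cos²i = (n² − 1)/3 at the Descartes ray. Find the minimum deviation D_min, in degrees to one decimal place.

139.5°

cos²i = (1.80634 − 1)/3 = 0.26878; i = arccos(0.51844) = 58.772°.
sin r = sin 58.772°/1.344 = 0.63625; r = 39.512°.
D_min = 2·58.772° − 4·39.512° + 180° = 139.495°.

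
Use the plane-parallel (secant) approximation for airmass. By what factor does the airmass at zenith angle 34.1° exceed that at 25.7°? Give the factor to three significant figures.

1.09

X(34.1°)/X(25.7°) = sec 34.1° / sec 25.7° = cos 25.7° / cos 34.1° = 0.9011/0.8281 = 1.0882.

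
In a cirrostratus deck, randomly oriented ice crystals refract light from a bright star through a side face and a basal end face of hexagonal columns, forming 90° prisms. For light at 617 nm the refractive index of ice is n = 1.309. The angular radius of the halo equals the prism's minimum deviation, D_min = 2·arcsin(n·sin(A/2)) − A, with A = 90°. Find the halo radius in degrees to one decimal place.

n·sin(A/2) = 1.309 × sin 45° = 1.309 × 0.7071 = 0.9256.
D_min = 2·arcsin(0.9256) − 90° = 2 × 67.759° − 90° = 45.519°.

45.5°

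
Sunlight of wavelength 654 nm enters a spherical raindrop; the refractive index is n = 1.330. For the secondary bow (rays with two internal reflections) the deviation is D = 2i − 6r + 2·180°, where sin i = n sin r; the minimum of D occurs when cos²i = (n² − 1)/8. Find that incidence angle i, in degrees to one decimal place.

71.9°

cos²i = (1.330² − 1)/8 = (1.76890 − 1)/8 = 0.09611.
cos i = 0.31002, so i = 71.940°.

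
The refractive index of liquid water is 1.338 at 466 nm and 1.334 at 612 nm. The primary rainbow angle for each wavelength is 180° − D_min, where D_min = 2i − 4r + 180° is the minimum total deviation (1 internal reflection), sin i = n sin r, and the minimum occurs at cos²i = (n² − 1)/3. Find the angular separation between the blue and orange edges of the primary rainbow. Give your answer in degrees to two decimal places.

At 466 nm (n = 1.338): cos²i = 0.26341 → i = 59.120°, r = 39.899°, D_min = 138.643°, rainbow angle = 41.357°.
At 612 nm (n = 1.334): cos²i = 0.25985 → i = 59.352°, r = 40.159°, D_min = 138.067°, rainbow angle = 41.933°.
Angular width = |41.357° − 41.933°| = 0.576°.

0.58°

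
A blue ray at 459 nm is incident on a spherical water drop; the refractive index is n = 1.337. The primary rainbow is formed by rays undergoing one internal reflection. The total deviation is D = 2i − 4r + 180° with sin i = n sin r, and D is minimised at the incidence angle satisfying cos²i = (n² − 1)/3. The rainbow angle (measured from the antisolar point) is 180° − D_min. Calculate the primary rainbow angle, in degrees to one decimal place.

41.5°

cos²i = (1.78757 − 1)/3 = 0.26252; i = arccos(0.51237) = 59.178°.
sin r = sin 59.178°/1.337 = 0.64231; r = 39.964°.
D_min = 2·59.178° − 4·39.964° + 180° = 138.500°.
Rainbow angle = 180° − D_min = 41.500°.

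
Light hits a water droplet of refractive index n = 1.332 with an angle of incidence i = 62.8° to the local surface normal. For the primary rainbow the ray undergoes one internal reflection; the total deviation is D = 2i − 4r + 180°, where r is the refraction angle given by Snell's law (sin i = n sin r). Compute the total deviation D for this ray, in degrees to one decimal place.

sin r = sin 62.8° / 1.332 = 0.8894/1.332 = 0.6677; r = 41.89°.
D = 2·62.8° − 4·41.89° + 180° = 125.60° − 167.57° + 180° = 138.03°.

138.0°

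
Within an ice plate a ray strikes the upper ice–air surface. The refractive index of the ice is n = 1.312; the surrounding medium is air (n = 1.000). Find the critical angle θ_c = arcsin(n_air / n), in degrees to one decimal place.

sin θ_c = n_air / n = 1.000 / 1.312 = 0.7622.
θ_c = arcsin(0.7622) = 49.66°.

49.7°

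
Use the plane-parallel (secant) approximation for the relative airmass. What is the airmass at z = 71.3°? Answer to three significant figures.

X = sec z = 1/cos 71.3° = 1/0.3206 = 3.1190.

3.12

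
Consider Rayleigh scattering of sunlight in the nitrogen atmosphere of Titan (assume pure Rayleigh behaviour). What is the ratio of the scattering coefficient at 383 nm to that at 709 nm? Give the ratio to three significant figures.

Rayleigh scattering ∝ λ⁻⁴, so the ratio of coefficients is the inverse fourth power of the wavelength ratio.
σ(383)/σ(709) = (709/383)⁴ = (1.8512)⁴ = 11.74.

11.7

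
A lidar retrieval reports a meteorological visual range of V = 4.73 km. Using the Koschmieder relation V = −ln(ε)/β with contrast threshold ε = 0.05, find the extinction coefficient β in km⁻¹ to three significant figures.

0.633 km⁻¹

β = −ln(0.05) / V = 2.996 / 4.73 = 0.6333 km⁻¹.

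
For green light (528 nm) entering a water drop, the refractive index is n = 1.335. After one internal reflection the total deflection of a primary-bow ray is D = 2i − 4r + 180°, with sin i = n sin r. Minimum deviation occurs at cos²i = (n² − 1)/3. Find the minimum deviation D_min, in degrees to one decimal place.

138.2°

cos²i = (1.78222 − 1)/3 = 0.26074; i = arccos(0.51063) = 59.294°.
sin r = sin 59.294°/1.335 = 0.64405; r = 40.094°.
D_min = 2·59.294° − 4·40.094° + 180° = 138.212°.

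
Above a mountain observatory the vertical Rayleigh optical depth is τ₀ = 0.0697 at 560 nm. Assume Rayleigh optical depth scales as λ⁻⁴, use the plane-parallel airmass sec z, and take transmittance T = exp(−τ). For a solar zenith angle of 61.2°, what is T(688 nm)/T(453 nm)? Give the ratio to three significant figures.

Airmass: sec 61.2° = 2.0757.
τ(688 nm) = 0.0697 × (560/688)⁴ × 2.0757 = 0.0697 × 0.4389 × 2.0757 = 0.0635.
τ(453 nm) = 0.0697 × (560/453)⁴ × 2.0757 = 0.0697 × 2.3354 × 2.0757 = 0.3379.
T(688)/T(453) = exp(τ_B − τ_A) = exp(0.2744) = 1.3157.

1.32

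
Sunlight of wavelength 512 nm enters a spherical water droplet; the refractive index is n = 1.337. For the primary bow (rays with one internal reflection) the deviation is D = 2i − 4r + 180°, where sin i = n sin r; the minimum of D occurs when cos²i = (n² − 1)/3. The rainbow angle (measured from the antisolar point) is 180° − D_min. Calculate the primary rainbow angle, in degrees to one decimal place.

41.5°

cos²i = (1.78757 − 1)/3 = 0.26252; i = arccos(0.51237) = 59.178°.
sin r = sin 59.178°/1.337 = 0.64231; r = 39.964°.
D_min = 2·59.178° − 4·39.964° + 180° = 138.500°.
Rainbow angle = 180° − D_min = 41.500°.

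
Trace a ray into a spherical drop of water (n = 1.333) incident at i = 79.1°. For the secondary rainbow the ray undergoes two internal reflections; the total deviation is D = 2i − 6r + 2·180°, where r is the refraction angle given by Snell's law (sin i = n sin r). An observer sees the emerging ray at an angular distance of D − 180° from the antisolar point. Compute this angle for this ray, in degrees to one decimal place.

sin r = sin 79.1° / 1.333 = 0.9820/1.333 = 0.7367; r = 47.45°.
D = 2·79.1° − 6·47.45° + 2·180° = 158.20° − 284.68° + 360° = 233.52°.
Angle from antisolar point = D − 180° = 53.52°.

53.5°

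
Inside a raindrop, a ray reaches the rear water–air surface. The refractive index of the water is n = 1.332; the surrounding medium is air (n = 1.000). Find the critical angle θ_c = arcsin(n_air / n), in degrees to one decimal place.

sin θ_c = n_air / n = 1.000 / 1.332 = 0.7508.
θ_c = arcsin(0.7508) = 48.66°.

48.7°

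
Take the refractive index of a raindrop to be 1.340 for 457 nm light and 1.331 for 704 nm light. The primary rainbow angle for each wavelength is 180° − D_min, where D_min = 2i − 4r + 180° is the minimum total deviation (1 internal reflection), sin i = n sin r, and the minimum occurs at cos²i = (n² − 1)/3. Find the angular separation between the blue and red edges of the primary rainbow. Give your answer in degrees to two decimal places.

1.30°

At 457 nm (n = 1.340): cos²i = 0.26520 → i = 59.004°, r = 39.770°, D_min = 138.929°, rainbow angle = 41.071°.
At 704 nm (n = 1.331): cos²i = 0.25719 → i = 59.527°, r = 40.356°, D_min = 137.630°, rainbow angle = 42.370°.
Angular width = |41.071° − 42.370°| = 1.299°.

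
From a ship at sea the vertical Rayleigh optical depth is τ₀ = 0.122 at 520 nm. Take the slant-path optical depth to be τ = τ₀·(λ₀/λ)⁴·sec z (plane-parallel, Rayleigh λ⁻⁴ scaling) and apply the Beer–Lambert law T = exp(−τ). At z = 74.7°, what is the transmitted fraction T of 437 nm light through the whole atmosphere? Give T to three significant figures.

sec 74.7° = 3.7897.
τ = 0.122 × (520/437)⁴ × 3.7897 = 0.122 × 2.0049 × 3.7897 = 0.9269.
T = exp(−0.9269) = 0.3958.

0.396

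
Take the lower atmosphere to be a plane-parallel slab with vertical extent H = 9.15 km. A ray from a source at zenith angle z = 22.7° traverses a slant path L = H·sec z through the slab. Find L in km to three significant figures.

sec z = 1/cos 22.7° = 1.0840.
L = 9.15 × 1.0840 = 9.918 km.

9.92 km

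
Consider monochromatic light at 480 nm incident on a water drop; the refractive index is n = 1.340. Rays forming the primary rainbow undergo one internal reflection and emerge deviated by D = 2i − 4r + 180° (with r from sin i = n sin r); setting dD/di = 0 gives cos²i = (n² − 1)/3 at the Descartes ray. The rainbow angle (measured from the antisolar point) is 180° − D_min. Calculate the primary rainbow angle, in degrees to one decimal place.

cos²i = (1.79560 − 1)/3 = 0.26520; i = arccos(0.51498) = 59.004°.
sin r = sin 59.004°/1.340 = 0.63971; r = 39.770°.
D_min = 2·59.004° − 4·39.770° + 180° = 138.929°.
Rainbow angle = 180° − D_min = 41.071°.

41.1°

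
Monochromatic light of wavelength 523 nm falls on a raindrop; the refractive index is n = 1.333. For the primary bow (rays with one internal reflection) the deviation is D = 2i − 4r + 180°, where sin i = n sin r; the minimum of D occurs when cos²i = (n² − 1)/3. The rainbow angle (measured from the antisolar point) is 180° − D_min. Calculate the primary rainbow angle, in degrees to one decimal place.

cos²i = (1.77689 − 1)/3 = 0.25896; i = arccos(0.50888) = 59.410°.
sin r = sin 59.410°/1.333 = 0.64579; r = 40.225°.
D_min = 2·59.410° − 4·40.225° + 180° = 137.922°.
Rainbow angle = 180° − D_min = 42.078°.

42.1°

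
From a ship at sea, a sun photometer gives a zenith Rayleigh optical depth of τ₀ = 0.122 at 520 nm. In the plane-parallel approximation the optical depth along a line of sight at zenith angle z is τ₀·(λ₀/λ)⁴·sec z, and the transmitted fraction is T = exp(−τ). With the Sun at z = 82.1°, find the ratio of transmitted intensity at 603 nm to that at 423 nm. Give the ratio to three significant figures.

Airmass: sec 82.1° = 7.2757.
τ(603 nm) = 0.122 × (520/603)⁴ × 7.2757 = 0.122 × 0.5530 × 7.2757 = 0.4909.
τ(423 nm) = 0.122 × (520/423)⁴ × 7.2757 = 0.122 × 2.2838 × 7.2757 = 2.0271.
T(603)/T(423) = exp(τ_B − τ_A) = exp(1.5363) = 4.6472.

4.65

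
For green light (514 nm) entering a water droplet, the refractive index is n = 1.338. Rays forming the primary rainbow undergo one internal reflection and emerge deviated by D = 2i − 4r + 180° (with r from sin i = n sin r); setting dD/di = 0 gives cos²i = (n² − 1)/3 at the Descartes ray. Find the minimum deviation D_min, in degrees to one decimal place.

cos²i = (1.79024 − 1)/3 = 0.26341; i = arccos(0.51324) = 59.120°.
sin r = sin 59.120°/1.338 = 0.64144; r = 39.899°.
D_min = 2·59.120° − 4·39.899° + 180° = 138.643°.

138.6°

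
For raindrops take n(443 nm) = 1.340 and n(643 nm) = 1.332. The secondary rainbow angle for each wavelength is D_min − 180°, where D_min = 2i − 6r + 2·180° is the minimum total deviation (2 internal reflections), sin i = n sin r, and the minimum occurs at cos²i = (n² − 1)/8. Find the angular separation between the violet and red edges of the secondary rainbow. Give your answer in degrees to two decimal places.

2.08°

At 443 nm (n = 1.340): cos²i = 0.09945 → i = 71.618°, r = 45.088°, D_min = 232.709°, rainbow angle = 52.709°.
At 643 nm (n = 1.332): cos²i = 0.09678 → i = 71.875°, r = 45.520°, D_min = 230.628°, rainbow angle = 50.628°.
Angular width = |52.709° − 50.628°| = 2.080°.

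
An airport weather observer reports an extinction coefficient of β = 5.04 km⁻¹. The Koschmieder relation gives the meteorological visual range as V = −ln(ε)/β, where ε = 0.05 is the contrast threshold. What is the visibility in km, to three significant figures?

V = −ln(0.05) / 5.04 = 2.996 / 5.04 = 0.5944 km.

0.594 km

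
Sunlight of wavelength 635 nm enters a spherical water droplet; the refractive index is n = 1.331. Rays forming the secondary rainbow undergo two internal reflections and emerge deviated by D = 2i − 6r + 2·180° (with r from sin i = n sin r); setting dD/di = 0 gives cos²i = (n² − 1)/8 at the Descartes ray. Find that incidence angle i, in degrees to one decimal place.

71.9°

cos²i = (1.331² − 1)/8 = (1.77156 − 1)/8 = 0.09645.
cos i = 0.31056, so i = 71.907°.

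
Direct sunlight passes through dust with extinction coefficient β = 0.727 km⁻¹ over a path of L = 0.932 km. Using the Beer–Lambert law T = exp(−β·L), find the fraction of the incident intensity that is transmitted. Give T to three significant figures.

0.508

τ = β·L = 0.727 × 0.932 = 0.6776.
T = exp(−0.6776) = 0.5079.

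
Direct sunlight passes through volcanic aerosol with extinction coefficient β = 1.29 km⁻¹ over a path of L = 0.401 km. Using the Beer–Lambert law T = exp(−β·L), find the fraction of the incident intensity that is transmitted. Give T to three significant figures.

τ = β·L = 1.29 × 0.401 = 0.5173.
T = exp(−0.5173) = 0.5961.

0.596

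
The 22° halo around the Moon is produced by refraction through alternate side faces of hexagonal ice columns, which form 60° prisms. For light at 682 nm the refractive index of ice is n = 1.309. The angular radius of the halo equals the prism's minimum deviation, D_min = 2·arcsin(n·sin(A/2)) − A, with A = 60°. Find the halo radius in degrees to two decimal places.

21.76°

n·sin(A/2) = 1.309 × sin 30° = 1.309 × 0.5000 = 0.6545.
D_min = 2·arcsin(0.6545) − 60° = 2 × 40.882° − 60° = 21.763°.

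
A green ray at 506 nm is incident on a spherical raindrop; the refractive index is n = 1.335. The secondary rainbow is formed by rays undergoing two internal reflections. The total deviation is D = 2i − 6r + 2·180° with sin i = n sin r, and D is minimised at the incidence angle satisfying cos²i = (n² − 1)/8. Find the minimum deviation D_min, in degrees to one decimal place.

cos²i = (1.78222 − 1)/8 = 0.09778; i = arccos(0.31269) = 71.778°.
sin r = sin 71.778°/1.335 = 0.71150; r = 45.357°.
D_min = 2·71.778° − 6·45.357° + 360° = 231.414°.

231.4°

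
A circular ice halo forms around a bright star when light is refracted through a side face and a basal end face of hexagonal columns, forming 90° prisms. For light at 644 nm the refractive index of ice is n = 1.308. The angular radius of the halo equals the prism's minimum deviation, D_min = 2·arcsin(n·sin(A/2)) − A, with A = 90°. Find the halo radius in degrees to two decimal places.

n·sin(A/2) = 1.308 × sin 45° = 1.308 × 0.7071 = 0.9249.
D_min = 2·arcsin(0.9249) − 90° = 2 × 67.653° − 90° = 45.305°.

45.31°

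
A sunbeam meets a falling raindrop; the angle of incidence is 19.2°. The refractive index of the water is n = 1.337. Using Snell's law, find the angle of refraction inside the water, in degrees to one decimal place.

Snell: sin θ_r = sin θ_i / n = sin 19.2° / 1.337 = 0.3289 / 1.337 = 0.2460.
θ_r = arcsin(0.2460) = 14.24°.

14.2°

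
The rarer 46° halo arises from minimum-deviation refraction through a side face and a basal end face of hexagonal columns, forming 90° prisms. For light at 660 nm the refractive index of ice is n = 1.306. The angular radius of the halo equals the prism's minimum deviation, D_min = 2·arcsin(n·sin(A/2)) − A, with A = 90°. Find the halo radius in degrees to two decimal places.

n·sin(A/2) = 1.306 × sin 45° = 1.306 × 0.7071 = 0.9235.
D_min = 2·arcsin(0.9235) − 90° = 2 × 67.440° − 90° = 44.881°.

44.88°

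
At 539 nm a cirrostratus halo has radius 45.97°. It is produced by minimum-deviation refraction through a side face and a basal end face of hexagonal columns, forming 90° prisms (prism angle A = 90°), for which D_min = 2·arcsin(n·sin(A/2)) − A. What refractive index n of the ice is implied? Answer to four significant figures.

Rearranging: n = sin((D_min + A)/2) / sin(A/2).
(D_min + A)/2 = (45.97° + 90°)/2 = 67.985°.
n = sin 67.985° / sin 45° = 0.9271 / 0.7071 = 1.3111.

1.311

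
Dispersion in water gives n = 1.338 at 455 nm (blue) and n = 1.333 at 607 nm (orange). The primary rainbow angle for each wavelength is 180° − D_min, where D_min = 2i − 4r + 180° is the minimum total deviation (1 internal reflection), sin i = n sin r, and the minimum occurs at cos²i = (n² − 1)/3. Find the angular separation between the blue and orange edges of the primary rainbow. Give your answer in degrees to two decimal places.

0.72°

At 455 nm (n = 1.338): cos²i = 0.26341 → i = 59.120°, r = 39.899°, D_min = 138.643°, rainbow angle = 41.357°.
At 607 nm (n = 1.333): cos²i = 0.25896 → i = 59.410°, r = 40.225°, D_min = 137.922°, rainbow angle = 42.078°.
Angular width = |41.357° − 42.078°| = 0.722°.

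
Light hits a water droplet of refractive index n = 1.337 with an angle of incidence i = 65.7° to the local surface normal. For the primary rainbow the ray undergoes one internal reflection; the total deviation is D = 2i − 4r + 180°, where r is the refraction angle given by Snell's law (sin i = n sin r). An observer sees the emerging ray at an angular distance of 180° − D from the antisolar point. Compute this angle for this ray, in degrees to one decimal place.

sin r = sin 65.7° / 1.337 = 0.9114/1.337 = 0.6817; r = 42.97°.
D = 2·65.7° − 4·42.97° + 180° = 131.40° − 171.90° + 180° = 139.50°.
Angle from antisolar point = 180° − D = 40.50°.

40.5°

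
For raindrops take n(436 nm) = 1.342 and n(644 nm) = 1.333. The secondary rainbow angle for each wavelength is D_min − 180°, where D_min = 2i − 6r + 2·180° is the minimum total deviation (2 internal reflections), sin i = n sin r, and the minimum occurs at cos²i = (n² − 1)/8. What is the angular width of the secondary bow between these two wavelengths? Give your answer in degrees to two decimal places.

At 436 nm (n = 1.342): cos²i = 0.10012 → i = 71.554°, r = 44.981°, D_min = 233.222°, rainbow angle = 53.222°.
At 644 nm (n = 1.333): cos²i = 0.09711 → i = 71.843°, r = 45.466°, D_min = 230.891°, rainbow angle = 50.891°.
Angular width = |53.222° − 50.891°| = 2.331°.

2.33°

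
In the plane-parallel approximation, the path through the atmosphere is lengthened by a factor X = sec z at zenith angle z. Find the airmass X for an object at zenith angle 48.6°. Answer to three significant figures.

X = sec z = 1/cos 48.6° = 1/0.6613 = 1.5121.

1.51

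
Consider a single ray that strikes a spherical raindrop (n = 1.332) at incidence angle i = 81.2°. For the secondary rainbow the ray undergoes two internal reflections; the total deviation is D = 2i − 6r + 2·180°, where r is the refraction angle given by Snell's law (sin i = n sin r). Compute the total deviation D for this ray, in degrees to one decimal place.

235.0°

sin r = sin 81.2° / 1.332 = 0.9882/1.332 = 0.7419; r = 47.89°.
D = 2·81.2° − 6·47.89° + 2·180° = 162.40° − 287.37° + 360° = 235.03°.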